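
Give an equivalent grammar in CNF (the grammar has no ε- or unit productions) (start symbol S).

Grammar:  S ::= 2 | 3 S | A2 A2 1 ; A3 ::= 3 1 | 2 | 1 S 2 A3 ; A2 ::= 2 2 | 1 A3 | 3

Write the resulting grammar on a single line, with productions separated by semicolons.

Introduce a nonterminal for each terminal appearing in a rule of length ≥ 2: X1 → 3, X2 → 1, X3 → 2.
Binarize each right-hand side of length ≥ 3 by chaining fresh nonterminals (Y1, Y2, …): affected rules were S → A2 A2 X2; A3 → X2 S X3 A3.

S ::= 2 | X1 S | A2 Y1; A3 ::= X1 X2 | 2 | X2 Y2; A2 ::= X3 X3 | X2 A3 | 3; X1 ::= 3; X2 ::= 1; X3 ::= 2; Y1 ::= A2 X2; Y2 ::= S Y3; Y3 ::= X3 A3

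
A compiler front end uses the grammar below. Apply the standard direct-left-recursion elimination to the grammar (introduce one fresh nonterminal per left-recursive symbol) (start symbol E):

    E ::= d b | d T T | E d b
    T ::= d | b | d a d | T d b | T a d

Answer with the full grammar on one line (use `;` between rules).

Directly left-recursive nonterminals: E, T.
For E: α = {d b}, β = {d b, d T T}. Rewrite as E → β E' and E' → α E' | ε.
For T: α = {d b, a d}, β = {d, b, d a d}. Rewrite as T → β T' and T' → α T' | ε.

E ::= d b E' | d T T E'; T ::= d T' | b T' | d a d T'; E' ::= d b E' | ε; T' ::= d b T' | a d T' | ε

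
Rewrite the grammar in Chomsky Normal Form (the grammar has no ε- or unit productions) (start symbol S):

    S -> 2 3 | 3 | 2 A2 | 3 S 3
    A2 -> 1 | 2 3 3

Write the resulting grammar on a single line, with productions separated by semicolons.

S -> X1 X2 | 3 | X1 A2 | X2 Y1; A2 -> 1 | X1 Y2; X1 -> 2; X2 -> 3; Y1 -> S X2; Y2 -> X2 X2

Introduce a nonterminal for each terminal appearing in a rule of length ≥ 2: X1 → 2, X2 → 3.
Binarize each right-hand side of length ≥ 3 by chaining fresh nonterminals (Y1, Y2, …): affected rules were S → X2 S X2; A2 → X1 X2 X2.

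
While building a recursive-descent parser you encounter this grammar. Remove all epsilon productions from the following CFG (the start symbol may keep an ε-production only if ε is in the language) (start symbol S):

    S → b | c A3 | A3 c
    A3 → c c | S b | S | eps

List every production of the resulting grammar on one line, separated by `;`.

S → b | c A3 | c | A3 c; A3 → c c | S b | S

Nullable nonterminals: {A3}.
ε ∉ L(G), so no ε-production is kept.
Expand every rule over subsets of its nullable positions: S → c A3 gives c A3 | c.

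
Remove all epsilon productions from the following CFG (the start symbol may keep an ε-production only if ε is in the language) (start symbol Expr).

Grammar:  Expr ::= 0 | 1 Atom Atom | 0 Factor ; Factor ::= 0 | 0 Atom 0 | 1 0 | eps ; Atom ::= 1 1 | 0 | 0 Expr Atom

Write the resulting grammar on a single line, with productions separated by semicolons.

Nullable set = {Factor}.
ε ∉ L(G), so no ε-production is kept.

Expr ::= 0 | 1 Atom Atom | 0 Factor; Factor ::= 0 | 0 Atom 0 | 1 0; Atom ::= 1 1 | 0 | 0 Expr Atom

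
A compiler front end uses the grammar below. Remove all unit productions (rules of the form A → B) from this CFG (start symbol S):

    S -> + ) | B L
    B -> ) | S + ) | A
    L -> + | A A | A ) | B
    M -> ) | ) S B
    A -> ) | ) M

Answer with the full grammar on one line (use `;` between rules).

S -> + ) | B L; B -> ) | S + ) | ) M; L -> + | A A | A ) | ) | S + ) | ) M; M -> ) | ) S B; A -> ) | ) M

Unit pairs: B ⇒* {A}; L ⇒* {A, B}.
For each unit pair (A, B), copy every non-unit production of B to A, then drop all unit productions.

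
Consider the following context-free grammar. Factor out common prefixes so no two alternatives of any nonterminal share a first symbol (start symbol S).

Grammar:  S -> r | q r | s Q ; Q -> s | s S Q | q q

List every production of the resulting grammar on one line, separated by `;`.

S -> r | q r | s Q; Q -> q q | s Q'; Q' -> ε | S Q

Q has alternatives sharing prefix 's': factor to Q → s Q' with Q' → ε | S Q.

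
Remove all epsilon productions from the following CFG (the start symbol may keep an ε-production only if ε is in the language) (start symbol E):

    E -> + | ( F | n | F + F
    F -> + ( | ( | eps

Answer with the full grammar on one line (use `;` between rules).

Nullable nonterminals: {F}.
ε ∉ L(G), so no ε-production is kept.
Expand every rule over subsets of its nullable positions: E → ( F gives ( F | (. E → F + F gives F + F | F + | + F.

E -> + | ( F | ( | n | F + F | F + | + F; F -> + ( | (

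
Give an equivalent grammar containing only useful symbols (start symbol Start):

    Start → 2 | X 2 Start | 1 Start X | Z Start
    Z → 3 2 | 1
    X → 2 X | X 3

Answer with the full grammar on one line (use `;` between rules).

Generating nonterminals: {Start, Z}.
Reachable from Start after that: {Start, Z}.
Removed useless symbols: {X} and every production mentioning them.

Start → 2 | Z Start; Z → 3 2 | 1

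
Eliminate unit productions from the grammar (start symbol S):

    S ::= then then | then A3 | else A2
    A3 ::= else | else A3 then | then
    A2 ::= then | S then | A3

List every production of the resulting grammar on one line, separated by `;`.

S ::= then then | then A3 | else A2; A3 ::= else | else A3 then | then; A2 ::= then | S then | else | else A3 then

Unit pairs: A2 ⇒* {A3}.
For each unit pair (A, B), copy every non-unit production of B to A, then drop all unit productions.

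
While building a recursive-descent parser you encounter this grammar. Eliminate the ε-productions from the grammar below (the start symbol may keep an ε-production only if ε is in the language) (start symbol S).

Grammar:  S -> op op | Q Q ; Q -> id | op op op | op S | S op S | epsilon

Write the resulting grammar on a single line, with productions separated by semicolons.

Nullable set = {Q, S}.
ε ∈ L(G) since S is nullable, so keep S → ε.
Add the nullable-subset variants: S → Q Q gives Q Q | Q. Q → op S gives op S | op. Q → S op S gives S op S | S op.

S -> op op | Q Q | Q | ε; Q -> id | op op op | op S | op | S op S | S op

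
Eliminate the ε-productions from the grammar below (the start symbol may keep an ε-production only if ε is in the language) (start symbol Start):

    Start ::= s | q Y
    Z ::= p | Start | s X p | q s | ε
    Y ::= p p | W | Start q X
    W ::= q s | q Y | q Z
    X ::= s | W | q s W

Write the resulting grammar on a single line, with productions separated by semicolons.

Nullable nonterminals: {Z}.
ε ∉ L(G), so no ε-production is kept.
For each production, add variants omitting each subset of nullable occurrences: W → q Z gives q Z | q.

Start ::= s | q Y; Z ::= p | Start | s X p | q s; Y ::= p p | W | Start q X; W ::= q s | q Y | q Z | q; X ::= s | W | q s W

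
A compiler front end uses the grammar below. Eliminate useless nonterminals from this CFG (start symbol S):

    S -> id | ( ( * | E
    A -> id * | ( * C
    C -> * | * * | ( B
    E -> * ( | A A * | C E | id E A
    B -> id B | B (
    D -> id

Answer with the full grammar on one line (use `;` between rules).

Generating nonterminals: {A, C, D, E, S}.
Reachable from S after that: {A, C, E, S}.
Removed useless symbols: {B, D} and every production mentioning them.

S -> id | ( ( * | E; A -> id * | ( * C; C -> * | * *; E -> * ( | A A * | C E | id E A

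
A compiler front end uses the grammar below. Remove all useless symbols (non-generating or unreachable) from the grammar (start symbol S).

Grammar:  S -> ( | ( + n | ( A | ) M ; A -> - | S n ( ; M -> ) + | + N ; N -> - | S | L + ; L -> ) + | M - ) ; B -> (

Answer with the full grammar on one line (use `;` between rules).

S -> ( | ( + n | ( A | ) M; A -> - | S n (; M -> ) + | + N; N -> - | S | L +; L -> ) + | M - )

Generating nonterminals: {A, B, L, M, N, S}.
Reachable from S after that: {A, L, M, N, S}.
Removed useless symbols: {B} and every production mentioning them.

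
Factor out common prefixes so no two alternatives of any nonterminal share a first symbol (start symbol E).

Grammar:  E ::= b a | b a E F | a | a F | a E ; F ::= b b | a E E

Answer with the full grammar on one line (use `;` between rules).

E ::= a E' | b a E''; F ::= b b | a E E; E' ::= ε | F | E; E'' ::= ε | E F

E has alternatives sharing prefix 'a': factor to E → a E' with E' → ε | F | E.
E has alternatives sharing prefix 'b a': factor to E → b a E'' with E'' → ε | E F.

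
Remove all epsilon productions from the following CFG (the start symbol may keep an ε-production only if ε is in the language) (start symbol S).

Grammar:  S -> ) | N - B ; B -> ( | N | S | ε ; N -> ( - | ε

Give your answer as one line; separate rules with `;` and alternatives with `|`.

Nullable set = {B, N}.
ε ∉ L(G), so no ε-production is kept.
For each production, add variants omitting each subset of nullable occurrences: S → N - B gives N - B | N - | - B | -.

S -> ) | N - B | N - | - B | -; B -> ( | N | S; N -> ( -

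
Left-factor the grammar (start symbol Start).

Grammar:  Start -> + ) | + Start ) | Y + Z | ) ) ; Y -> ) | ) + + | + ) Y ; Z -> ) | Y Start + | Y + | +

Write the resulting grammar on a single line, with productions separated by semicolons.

Start -> Y + Z | ) ) | + Start1; Y -> + ) Y | ) Y1; Z -> ) | + | Y Z1; Start1 -> ) | Start ); Y1 -> ε | + +; Z1 -> Start + | +

Start has alternatives sharing prefix '+': factor to Start → + Start1 with Start1 → ) | Start ).
Y has alternatives sharing prefix ')': factor to Y → ) Y1 with Y1 → ε | + +.
Z has alternatives sharing prefix 'Y': factor to Z → Y Z1 with Z1 → Start + | +.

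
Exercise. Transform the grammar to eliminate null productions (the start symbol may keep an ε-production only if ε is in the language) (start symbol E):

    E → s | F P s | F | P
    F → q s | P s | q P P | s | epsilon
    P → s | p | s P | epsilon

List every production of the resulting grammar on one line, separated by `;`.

E → s | F P s | F s | P s | F | P | epsilon; F → q s | P s | s | q P P | q P | q; P → s | p | s P

The nullable symbols are {E, F, P}.
ε ∈ L(G) since E is nullable, so keep E → ε.
For each production, add variants omitting each subset of nullable occurrences: E → F P s gives F P s | F s | P s. F → P s gives P s | s. F → q P P gives q P P | q P | q.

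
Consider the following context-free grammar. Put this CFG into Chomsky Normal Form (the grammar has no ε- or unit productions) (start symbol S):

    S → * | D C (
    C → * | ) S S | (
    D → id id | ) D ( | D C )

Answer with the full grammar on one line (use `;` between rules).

S → * | D Y1; C → * | X2 Y2 | (; D → X3 X3 | X2 Y3 | D Y4; X1 → (; X2 → ); X3 → id; Y1 → C X1; Y2 → S S; Y3 → D X1; Y4 → C X2

Introduce a nonterminal for each terminal appearing in a rule of length ≥ 2: X1 → (, X2 → ), X3 → id.
Binarize each right-hand side of length ≥ 3 by chaining fresh nonterminals (Y1, Y2, …): affected rules were S → D C X1; C → X2 S S; D → X2 D X1; D → D C X2.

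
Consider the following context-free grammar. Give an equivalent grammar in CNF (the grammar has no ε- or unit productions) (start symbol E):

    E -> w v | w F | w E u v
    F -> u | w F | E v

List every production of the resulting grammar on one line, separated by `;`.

Introduce a nonterminal for each terminal appearing in a rule of length ≥ 2: X1 → w, X2 → v, X3 → u.
Binarize each right-hand side of length ≥ 3 by chaining fresh nonterminals (Y1, Y2, …): affected rules were E → X1 E X3 X2.

E -> X1 X2 | X1 F | X1 Y1; F -> u | X1 F | E X2; X1 -> w; X2 -> v; X3 -> u; Y1 -> E Y2; Y2 -> X3 X2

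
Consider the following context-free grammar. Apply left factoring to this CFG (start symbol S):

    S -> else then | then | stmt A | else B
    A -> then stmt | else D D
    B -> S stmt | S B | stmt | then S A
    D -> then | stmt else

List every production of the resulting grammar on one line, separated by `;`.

S has alternatives sharing prefix 'else': factor to S → else S' with S' → then | B.
B has alternatives sharing prefix 'S': factor to B → S B' with B' → stmt | B.

S -> then | stmt A | else S'; A -> then stmt | else D D; B -> stmt | then S A | S B'; D -> then | stmt else; S' -> then | B; B' -> stmt | B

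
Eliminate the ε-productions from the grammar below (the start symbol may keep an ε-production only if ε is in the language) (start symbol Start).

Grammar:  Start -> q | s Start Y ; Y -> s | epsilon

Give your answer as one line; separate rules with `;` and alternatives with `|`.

Nullable set = {Y}.
ε ∉ L(G), so no ε-production is kept.
For each production, add variants omitting each subset of nullable occurrences: Start → s Start Y gives s Start Y | s Start.

Start -> q | s Start Y | s Start; Y -> s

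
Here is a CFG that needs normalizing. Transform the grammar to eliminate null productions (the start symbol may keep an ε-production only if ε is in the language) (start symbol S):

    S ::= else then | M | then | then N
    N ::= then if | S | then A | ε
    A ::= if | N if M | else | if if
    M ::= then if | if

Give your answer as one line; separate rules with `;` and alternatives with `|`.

Nullable set = {N}.
ε ∉ L(G), so no ε-production is kept.
For each production, add variants omitting each subset of nullable occurrences: A → N if M gives N if M | if M.

S ::= else then | M | then | then N; N ::= then if | S | then A; A ::= if | N if M | if M | else | if if; M ::= then if | if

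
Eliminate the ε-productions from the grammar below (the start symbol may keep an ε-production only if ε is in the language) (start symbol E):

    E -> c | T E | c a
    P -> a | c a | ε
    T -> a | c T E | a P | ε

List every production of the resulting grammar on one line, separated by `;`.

Nullable nonterminals: {P, T}.
ε ∉ L(G), so no ε-production is kept.
Expand every rule over subsets of its nullable positions: T → c T E gives c T E | c E.

E -> c | T E | c a; P -> a | c a; T -> a | c T E | c E | a P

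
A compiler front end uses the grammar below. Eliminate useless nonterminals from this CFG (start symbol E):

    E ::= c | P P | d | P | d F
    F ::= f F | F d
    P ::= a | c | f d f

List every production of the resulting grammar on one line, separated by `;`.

Generating nonterminals: {E, P}.
Reachable from E after that: {E, P}.
Removed useless symbols: {F} and every production mentioning them.

E ::= c | P P | d | P; P ::= a | c | f d f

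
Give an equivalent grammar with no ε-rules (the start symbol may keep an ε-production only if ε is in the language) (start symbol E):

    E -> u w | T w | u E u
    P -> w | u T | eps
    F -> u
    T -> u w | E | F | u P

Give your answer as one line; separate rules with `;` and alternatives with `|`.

Nullable set = {P}.
ε ∉ L(G), so no ε-production is kept.
Add the nullable-subset variants: T → u P gives u P | u.

E -> u w | T w | u E u; P -> w | u T; F -> u; T -> u w | E | F | u P | u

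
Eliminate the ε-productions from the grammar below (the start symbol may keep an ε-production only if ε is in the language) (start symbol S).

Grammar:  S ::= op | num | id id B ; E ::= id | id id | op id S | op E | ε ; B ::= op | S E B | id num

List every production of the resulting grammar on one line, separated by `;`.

Nullable nonterminals: {E}.
ε ∉ L(G), so no ε-production is kept.
Add the nullable-subset variants: E → op E gives op E | op. B → S E B gives S E B | S B.

S ::= op | num | id id B; E ::= id | id id | op id S | op E | op; B ::= op | S E B | S B | id num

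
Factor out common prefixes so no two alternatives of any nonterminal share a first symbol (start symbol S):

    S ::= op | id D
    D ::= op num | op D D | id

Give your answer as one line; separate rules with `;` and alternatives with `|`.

S ::= op | id D; D ::= id | op D'; D' ::= num | D D

D has alternatives sharing prefix 'op': factor to D → op D' with D' → num | D D.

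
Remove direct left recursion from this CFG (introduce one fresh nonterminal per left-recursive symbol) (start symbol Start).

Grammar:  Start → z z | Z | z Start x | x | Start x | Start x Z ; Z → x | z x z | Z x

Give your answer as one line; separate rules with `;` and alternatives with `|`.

Start → z z Start1 | Z Start1 | z Start x Start1 | x Start1; Z → x Z1 | z x z Z1; Start1 → x Start1 | x Z Start1 | ε; Z1 → x Z1 | ε

Left recursion appears on Start, Z.
For Start: α = {x, x Z}, β = {z z, Z, z Start x, x}. Rewrite as Start → β Start1 and Start1 → α Start1 | ε.
For Z: α = {x}, β = {x, z x z}. Rewrite as Z → β Z1 and Z1 → α Z1 | ε.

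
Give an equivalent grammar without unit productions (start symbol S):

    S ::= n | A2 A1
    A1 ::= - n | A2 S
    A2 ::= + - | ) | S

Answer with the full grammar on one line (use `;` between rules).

S ::= n | A2 A1; A1 ::= - n | A2 S; A2 ::= + - | ) | n | A2 A1

Unit pairs: A2 ⇒* {S}.
Replace each nonterminal's rules with the union of the non-unit rules of every nonterminal it unit-derives.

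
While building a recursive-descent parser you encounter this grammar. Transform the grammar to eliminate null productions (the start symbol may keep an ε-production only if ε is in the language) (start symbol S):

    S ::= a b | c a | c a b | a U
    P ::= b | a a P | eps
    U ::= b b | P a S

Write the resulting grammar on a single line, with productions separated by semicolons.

S ::= a b | c a | c a b | a U; P ::= b | a a P | a a; U ::= b b | P a S | a S

Nullable set = {P}.
ε ∉ L(G), so no ε-production is kept.
Add the nullable-subset variants: P → a a P gives a a P | a a. U → P a S gives P a S | a S.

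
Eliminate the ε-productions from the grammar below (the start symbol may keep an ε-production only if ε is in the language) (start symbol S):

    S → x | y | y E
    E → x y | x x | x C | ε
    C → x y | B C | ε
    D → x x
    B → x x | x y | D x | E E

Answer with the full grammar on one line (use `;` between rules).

Nullable nonterminals: {B, C, E}.
ε ∉ L(G), so no ε-production is kept.
Expand every rule over subsets of its nullable positions: E → x C gives x C | x. C → B C gives B C | B. B → E E gives E E | E.

S → x | y | y E; E → x y | x x | x C | x; C → x y | B C | B; D → x x; B → x x | x y | D x | E E | E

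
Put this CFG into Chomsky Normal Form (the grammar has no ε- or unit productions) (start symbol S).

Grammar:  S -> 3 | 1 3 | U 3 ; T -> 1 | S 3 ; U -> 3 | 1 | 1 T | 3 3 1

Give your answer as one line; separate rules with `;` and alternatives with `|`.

S -> 3 | X1 X2 | U X2; T -> 1 | S X2; U -> 3 | 1 | X1 T | X2 Y1; X1 -> 1; X2 -> 3; Y1 -> X2 X1

Introduce a nonterminal for each terminal appearing in a rule of length ≥ 2: X1 → 1, X2 → 3.
Binarize each right-hand side of length ≥ 3 by chaining fresh nonterminals (Y1, Y2, …): affected rules were U → X2 X2 X1.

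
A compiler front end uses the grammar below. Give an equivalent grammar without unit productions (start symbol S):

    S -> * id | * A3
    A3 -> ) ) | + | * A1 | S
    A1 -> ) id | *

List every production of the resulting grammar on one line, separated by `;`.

Unit pairs: A3 ⇒* {S}.
For every A with A ⇒* B via unit rules, add B's non-unit alternatives to A; then delete every rule of the form X → Y.

S -> * id | * A3; A3 -> * id | * A3 | ) ) | + | * A1; A1 -> ) id | *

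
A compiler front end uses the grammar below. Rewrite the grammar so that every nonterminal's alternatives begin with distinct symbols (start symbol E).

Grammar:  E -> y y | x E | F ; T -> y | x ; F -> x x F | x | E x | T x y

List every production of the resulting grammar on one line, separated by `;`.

F has alternatives sharing prefix 'x': factor to F → x F' with F' → x F | ε.

E -> y y | x E | F; T -> y | x; F -> E x | T x y | x F'; F' -> x F | ε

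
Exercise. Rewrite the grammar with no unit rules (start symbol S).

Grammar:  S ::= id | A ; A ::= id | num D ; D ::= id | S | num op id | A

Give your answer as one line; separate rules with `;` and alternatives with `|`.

Unit pairs: D ⇒* {A, S}; S ⇒* {A}.
For each unit pair (A, B), copy every non-unit production of B to A, then drop all unit productions.

S ::= id | num D; A ::= id | num D; D ::= id | num op id | num D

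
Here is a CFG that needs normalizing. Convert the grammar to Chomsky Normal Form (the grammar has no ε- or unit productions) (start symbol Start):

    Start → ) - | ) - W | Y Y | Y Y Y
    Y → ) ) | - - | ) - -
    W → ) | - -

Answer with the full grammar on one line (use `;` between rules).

Introduce a nonterminal for each terminal appearing in a rule of length ≥ 2: X1 → ), X2 → -.
Binarize each right-hand side of length ≥ 3 by chaining fresh nonterminals (Y1, Y2, …): affected rules were Start → X1 X2 W; Start → Y Y Y; Y → X1 X2 X2.

Start → X1 X2 | X1 Y1 | Y Y | Y Y2; Y → X1 X1 | X2 X2 | X1 Y3; W → ) | X2 X2; X1 → ); X2 → -; Y1 → X2 W; Y2 → Y Y; Y3 → X2 X2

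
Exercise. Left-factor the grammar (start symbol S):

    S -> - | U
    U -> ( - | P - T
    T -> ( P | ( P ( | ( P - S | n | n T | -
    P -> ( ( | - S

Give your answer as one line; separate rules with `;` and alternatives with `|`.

S -> - | U; U -> ( - | P - T; T -> - | ( P T' | n T''; P -> ( ( | - S; T' -> ε | ( | - S; T'' -> ε | T

T has alternatives sharing prefix '( P': factor to T → ( P T' with T' → ε | ( | - S.
T has alternatives sharing prefix 'n': factor to T → n T'' with T'' → ε | T.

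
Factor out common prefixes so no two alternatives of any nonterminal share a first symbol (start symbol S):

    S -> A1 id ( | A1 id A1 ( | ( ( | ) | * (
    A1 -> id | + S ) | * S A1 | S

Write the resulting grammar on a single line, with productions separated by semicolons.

S has alternatives sharing prefix 'A1 id': factor to S → A1 id S' with S' → ( | A1 (.

S -> ( ( | ) | * ( | A1 id S'; A1 -> id | + S ) | * S A1 | S; S' -> ( | A1 (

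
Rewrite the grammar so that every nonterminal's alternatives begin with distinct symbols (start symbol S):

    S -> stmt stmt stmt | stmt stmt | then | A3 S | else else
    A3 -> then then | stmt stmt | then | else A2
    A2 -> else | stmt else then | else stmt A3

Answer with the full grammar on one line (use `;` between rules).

S -> then | A3 S | else else | stmt stmt S'; A3 -> stmt stmt | else A2 | then A3'; A2 -> stmt else then | else A2'; S' -> stmt | ε; A3' -> then | ε; A2' -> ε | stmt A3

S has alternatives sharing prefix 'stmt stmt': factor to S → stmt stmt S' with S' → stmt | ε.
A3 has alternatives sharing prefix 'then': factor to A3 → then A3' with A3' → then | ε.
A2 has alternatives sharing prefix 'else': factor to A2 → else A2' with A2' → ε | stmt A3.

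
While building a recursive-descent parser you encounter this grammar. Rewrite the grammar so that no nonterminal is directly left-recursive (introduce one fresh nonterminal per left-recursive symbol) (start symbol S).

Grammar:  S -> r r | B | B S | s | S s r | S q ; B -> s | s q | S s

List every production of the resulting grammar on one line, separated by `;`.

Left recursion appears on S.
For S: α = {s r, q}, β = {r r, B, B S, s}. Rewrite as S → β S' and S' → α S' | ε.

S -> r r S' | B S' | B S S' | s S'; B -> s | s q | S s; S' -> s r S' | q S' | ε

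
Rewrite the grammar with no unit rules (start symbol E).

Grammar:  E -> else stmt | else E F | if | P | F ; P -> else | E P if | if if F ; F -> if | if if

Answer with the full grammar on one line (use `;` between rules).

E -> else stmt | else E F | if | else | E P if | if if F | if if; P -> else | E P if | if if F; F -> if | if if

Unit pairs: E ⇒* {F, P}.
For every A with A ⇒* B via unit rules, add B's non-unit alternatives to A; then delete every rule of the form X → Y.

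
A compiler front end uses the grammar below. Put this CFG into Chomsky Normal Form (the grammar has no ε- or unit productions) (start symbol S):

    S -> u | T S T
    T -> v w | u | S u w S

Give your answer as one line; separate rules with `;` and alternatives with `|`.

S -> u | T Y1; T -> X1 X2 | u | S Y2; X1 -> v; X2 -> w; X3 -> u; Y1 -> S T; Y2 -> X3 Y3; Y3 -> X2 S

Introduce a nonterminal for each terminal appearing in a rule of length ≥ 2: X1 → v, X2 → w, X3 → u.
Binarize each right-hand side of length ≥ 3 by chaining fresh nonterminals (Y1, Y2, …): affected rules were S → T S T; T → S X3 X2 S.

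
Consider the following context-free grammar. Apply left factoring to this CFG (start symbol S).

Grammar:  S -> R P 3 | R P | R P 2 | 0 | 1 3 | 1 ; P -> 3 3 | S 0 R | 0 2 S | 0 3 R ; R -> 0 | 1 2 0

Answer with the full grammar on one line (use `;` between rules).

S has alternatives sharing prefix 'R P': factor to S → R P S' with S' → 3 | ε | 2.
S has alternatives sharing prefix '1': factor to S → 1 S'' with S'' → 3 | ε.
P has alternatives sharing prefix '0': factor to P → 0 P' with P' → 2 S | 3 R.

S -> 0 | R P S' | 1 S''; P -> 3 3 | S 0 R | 0 P'; R -> 0 | 1 2 0; S' -> 3 | ε | 2; S'' -> 3 | ε; P' -> 2 S | 3 R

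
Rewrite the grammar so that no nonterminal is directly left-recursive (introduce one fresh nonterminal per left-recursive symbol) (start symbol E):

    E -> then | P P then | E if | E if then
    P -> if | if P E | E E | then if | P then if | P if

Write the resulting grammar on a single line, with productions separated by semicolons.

E -> then E' | P P then E'; P -> if P' | if P E P' | E E P' | then if P'; E' -> if E' | if then E' | ε; P' -> then if P' | if P' | ε

Left recursion appears on E, P.
For E: α = {if, if then}, β = {then, P P then}. Rewrite as E → β E' and E' → α E' | ε.
For P: α = {then if, if}, β = {if, if P E, E E, then if}. Rewrite as P → β P' and P' → α P' | ε.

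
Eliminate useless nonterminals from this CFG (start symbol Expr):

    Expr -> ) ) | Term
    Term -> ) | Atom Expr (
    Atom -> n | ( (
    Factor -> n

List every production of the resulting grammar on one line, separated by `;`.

Generating nonterminals: {Atom, Expr, Factor, Term}.
Reachable from Expr after that: {Atom, Expr, Term}.
Removed useless symbols: {Factor} and every production mentioning them.

Expr -> ) ) | Term; Term -> ) | Atom Expr (; Atom -> n | ( (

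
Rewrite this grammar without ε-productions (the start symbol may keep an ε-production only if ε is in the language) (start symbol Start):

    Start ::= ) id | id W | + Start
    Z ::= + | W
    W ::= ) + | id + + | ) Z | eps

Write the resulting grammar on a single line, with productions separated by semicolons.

Nullable set = {W, Z}.
ε ∉ L(G), so no ε-production is kept.
Add the nullable-subset variants: Start → id W gives id W | id. W → ) Z gives ) Z | ).

Start ::= ) id | id W | id | + Start; Z ::= + | W; W ::= ) + | id + + | ) Z | )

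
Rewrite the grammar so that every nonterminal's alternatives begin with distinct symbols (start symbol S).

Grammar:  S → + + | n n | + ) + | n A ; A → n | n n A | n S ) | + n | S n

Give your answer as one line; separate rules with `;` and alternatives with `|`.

S has alternatives sharing prefix '+': factor to S → + S' with S' → + | ) +.
S has alternatives sharing prefix 'n': factor to S → n S'' with S'' → n | A.
A has alternatives sharing prefix 'n': factor to A → n A' with A' → ε | n A | S ).

S → + S' | n S''; A → + n | S n | n A'; S' → + | ) +; S'' → n | A; A' → ε | n A | S )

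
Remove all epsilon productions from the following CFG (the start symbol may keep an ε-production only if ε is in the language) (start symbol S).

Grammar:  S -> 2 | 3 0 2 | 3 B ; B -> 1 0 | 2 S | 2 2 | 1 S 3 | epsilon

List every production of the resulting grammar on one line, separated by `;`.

Nullable set = {B}.
ε ∉ L(G), so no ε-production is kept.
Add the nullable-subset variants: S → 3 B gives 3 B | 3.

S -> 2 | 3 0 2 | 3 B | 3; B -> 1 0 | 2 S | 2 2 | 1 S 3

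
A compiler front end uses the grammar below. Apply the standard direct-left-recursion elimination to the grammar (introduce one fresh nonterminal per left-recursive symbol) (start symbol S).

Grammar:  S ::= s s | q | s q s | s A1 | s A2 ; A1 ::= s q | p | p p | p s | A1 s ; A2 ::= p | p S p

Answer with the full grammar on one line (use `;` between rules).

A1 is directly left-recursive.
For A1: α = {s}, β = {s q, p, p p, p s}. Rewrite as A1 → β A1' and A1' → α A1' | ε.

S ::= s s | q | s q s | s A1 | s A2; A1 ::= s q A1' | p A1' | p p A1' | p s A1'; A2 ::= p | p S p; A1' ::= s A1' | eps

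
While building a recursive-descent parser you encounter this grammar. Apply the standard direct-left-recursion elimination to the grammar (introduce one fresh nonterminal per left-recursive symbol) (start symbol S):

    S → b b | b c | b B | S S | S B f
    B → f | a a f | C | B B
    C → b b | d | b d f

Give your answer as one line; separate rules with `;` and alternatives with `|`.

S → b b S' | b c S' | b B S'; B → f B' | a a f B' | C B'; C → b b | d | b d f; S' → S S' | B f S' | ε; B' → B B' | ε

Left recursion appears on S, B.
For S: α = {S, B f}, β = {b b, b c, b B}. Rewrite as S → β S' and S' → α S' | ε.
For B: α = {B}, β = {f, a a f, C}. Rewrite as B → β B' and B' → α B' | ε.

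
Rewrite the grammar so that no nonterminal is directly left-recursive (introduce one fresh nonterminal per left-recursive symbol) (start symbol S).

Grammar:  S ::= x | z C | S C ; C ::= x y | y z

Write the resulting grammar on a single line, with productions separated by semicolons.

S ::= x S' | z C S'; C ::= x y | y z; S' ::= C S' | ε

Directly left-recursive nonterminal: S.
For S: α = {C}, β = {x, z C}. Rewrite as S → β S' and S' → α S' | ε.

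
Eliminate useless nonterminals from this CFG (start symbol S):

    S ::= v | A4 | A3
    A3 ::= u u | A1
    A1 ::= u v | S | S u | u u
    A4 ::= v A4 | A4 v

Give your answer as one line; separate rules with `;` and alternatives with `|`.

S ::= v | A3; A3 ::= u u | A1; A1 ::= u v | S | S u | u u

Generating nonterminals: {A1, A3, S}.
Reachable from S after that: {A1, A3, S}.
Removed useless symbols: {A4} and every production mentioning them.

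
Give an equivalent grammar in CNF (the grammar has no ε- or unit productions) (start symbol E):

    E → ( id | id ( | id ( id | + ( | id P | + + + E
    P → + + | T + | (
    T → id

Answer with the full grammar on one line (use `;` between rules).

Introduce a nonterminal for each terminal appearing in a rule of length ≥ 2: X1 → (, X2 → id, X3 → +.
Binarize each right-hand side of length ≥ 3 by chaining fresh nonterminals (Y1, Y2, …): affected rules were E → X2 X1 X2; E → X3 X3 X3 E.

E → X1 X2 | X2 X1 | X2 Y1 | X3 X1 | X2 P | X3 Y2; P → X3 X3 | T X3 | (; T → id; X1 → (; X2 → id; X3 → +; Y1 → X1 X2; Y2 → X3 Y3; Y3 → X3 E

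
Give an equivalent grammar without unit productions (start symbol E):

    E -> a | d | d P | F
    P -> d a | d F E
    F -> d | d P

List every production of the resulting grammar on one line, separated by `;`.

Unit pairs: E ⇒* {F}.
For every A with A ⇒* B via unit rules, add B's non-unit alternatives to A; then delete every rule of the form X → Y.

E -> a | d | d P; P -> d a | d F E; F -> d | d P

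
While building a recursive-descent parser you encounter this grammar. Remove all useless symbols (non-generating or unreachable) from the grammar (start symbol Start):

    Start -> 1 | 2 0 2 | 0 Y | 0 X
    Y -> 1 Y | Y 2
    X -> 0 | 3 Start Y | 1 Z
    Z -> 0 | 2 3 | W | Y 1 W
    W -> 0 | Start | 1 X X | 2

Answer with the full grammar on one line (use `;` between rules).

Start -> 1 | 2 0 2 | 0 X; X -> 0 | 1 Z; Z -> 0 | 2 3 | W; W -> 0 | Start | 1 X X | 2

Generating nonterminals: {Start, W, X, Z}.
Reachable from Start after that: {Start, W, X, Z}.
Removed useless symbols: {Y} and every production mentioning them.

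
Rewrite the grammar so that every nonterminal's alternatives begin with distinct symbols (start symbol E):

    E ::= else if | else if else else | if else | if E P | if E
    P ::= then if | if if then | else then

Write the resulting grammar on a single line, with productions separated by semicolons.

E has alternatives sharing prefix 'if': factor to E → if E' with E' → else | E P | E.
E has alternatives sharing prefix 'else if': factor to E → else if E'' with E'' → ε | else else.
E' has alternatives sharing prefix 'E': factor to E' → E E''' with E''' → P | ε.

E ::= if E' | else if E''; P ::= then if | if if then | else then; E' ::= else | E E'''; E'' ::= ε | else else; E''' ::= P | ε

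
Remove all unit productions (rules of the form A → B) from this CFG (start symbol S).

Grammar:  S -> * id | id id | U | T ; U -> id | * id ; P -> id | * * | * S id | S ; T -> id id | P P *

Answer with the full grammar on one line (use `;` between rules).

Unit pairs: P ⇒* {S, T, U}; S ⇒* {T, U}.
For every A with A ⇒* B via unit rules, add B's non-unit alternatives to A; then delete every rule of the form X → Y.

S -> id | * id | id id | P P *; U -> id | * id; P -> id | * id | id id | * * | * S id | P P *; T -> id id | P P *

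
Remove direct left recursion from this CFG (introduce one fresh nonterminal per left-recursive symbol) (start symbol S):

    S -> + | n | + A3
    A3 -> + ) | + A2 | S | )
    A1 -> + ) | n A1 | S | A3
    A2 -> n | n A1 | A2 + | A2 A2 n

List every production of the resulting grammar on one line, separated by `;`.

Directly left-recursive nonterminal: A2.
For A2: α = {+, A2 n}, β = {n, n A1}. Rewrite as A2 → β A2' and A2' → α A2' | ε.

S -> + | n | + A3; A3 -> + ) | + A2 | S | ); A1 -> + ) | n A1 | S | A3; A2 -> n A2' | n A1 A2'; A2' -> + A2' | A2 n A2' | ε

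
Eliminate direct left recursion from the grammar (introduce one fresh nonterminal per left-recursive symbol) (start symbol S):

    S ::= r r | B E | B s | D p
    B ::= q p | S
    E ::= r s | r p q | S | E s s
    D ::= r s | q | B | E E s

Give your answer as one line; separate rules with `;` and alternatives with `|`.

Left recursion appears on E.
For E: α = {s s}, β = {r s, r p q, S}. Rewrite as E → β E' and E' → α E' | ε.

S ::= r r | B E | B s | D p; B ::= q p | S; E ::= r s E' | r p q E' | S E'; D ::= r s | q | B | E E s; E' ::= s s E' | ε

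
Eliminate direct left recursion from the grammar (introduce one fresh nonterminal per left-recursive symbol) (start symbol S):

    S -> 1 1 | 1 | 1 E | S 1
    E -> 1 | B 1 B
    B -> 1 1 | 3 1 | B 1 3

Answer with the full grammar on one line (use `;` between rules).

Left recursion appears on S, B.
For S: α = {1}, β = {1 1, 1, 1 E}. Rewrite as S → β S' and S' → α S' | ε.
For B: α = {1 3}, β = {1 1, 3 1}. Rewrite as B → β B' and B' → α B' | ε.

S -> 1 1 S' | 1 S' | 1 E S'; E -> 1 | B 1 B; B -> 1 1 B' | 3 1 B'; S' -> 1 S' | epsilon; B' -> 1 3 B' | epsilon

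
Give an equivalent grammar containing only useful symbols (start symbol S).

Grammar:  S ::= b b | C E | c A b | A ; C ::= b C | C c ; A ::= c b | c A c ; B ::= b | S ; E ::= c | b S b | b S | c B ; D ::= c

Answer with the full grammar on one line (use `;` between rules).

Generating nonterminals: {A, B, D, E, S}.
Reachable from S after that: {A, S}.
Removed useless symbols: {B, C, D, E} and every production mentioning them.

S ::= b b | c A b | A; A ::= c b | c A c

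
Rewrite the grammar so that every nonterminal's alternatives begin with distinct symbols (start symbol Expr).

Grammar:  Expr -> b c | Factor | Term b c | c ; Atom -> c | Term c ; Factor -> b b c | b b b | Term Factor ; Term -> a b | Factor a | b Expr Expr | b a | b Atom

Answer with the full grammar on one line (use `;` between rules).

Expr -> b c | Factor | Term b c | c; Atom -> c | Term c; Factor -> Term Factor | b b Factor1; Term -> a b | Factor a | b Term1; Factor1 -> c | b; Term1 -> Expr Expr | a | Atom

Factor has alternatives sharing prefix 'b b': factor to Factor → b b Factor1 with Factor1 → c | b.
Term has alternatives sharing prefix 'b': factor to Term → b Term1 with Term1 → Expr Expr | a | Atom.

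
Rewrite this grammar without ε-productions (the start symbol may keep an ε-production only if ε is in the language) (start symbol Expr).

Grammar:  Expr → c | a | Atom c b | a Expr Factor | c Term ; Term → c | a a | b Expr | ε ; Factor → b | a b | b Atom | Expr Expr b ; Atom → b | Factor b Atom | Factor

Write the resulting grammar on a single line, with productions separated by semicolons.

Expr → c | a | Atom c b | a Expr Factor | c Term; Term → c | a a | b Expr; Factor → b | a b | b Atom | Expr Expr b; Atom → b | Factor b Atom | Factor

Nullable set = {Term}.
ε ∉ L(G), so no ε-production is kept.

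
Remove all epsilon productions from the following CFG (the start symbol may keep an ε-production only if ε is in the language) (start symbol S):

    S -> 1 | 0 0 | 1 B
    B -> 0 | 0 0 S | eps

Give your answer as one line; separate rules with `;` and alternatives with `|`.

S -> 1 | 0 0 | 1 B; B -> 0 | 0 0 S

The nullable symbols are {B}.
ε ∉ L(G), so no ε-production is kept.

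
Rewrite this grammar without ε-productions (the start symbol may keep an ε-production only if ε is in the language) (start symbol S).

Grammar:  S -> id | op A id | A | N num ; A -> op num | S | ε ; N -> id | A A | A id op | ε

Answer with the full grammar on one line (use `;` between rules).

Nullable set = {A, N, S}.
ε ∈ L(G) since S is nullable, so keep S → ε.
For each production, add variants omitting each subset of nullable occurrences: S → op A id gives op A id | op id. S → N num gives N num | num. N → A A gives A A | A. N → A id op gives A id op | id op.

S -> id | op A id | op id | A | N num | num | ε; A -> op num | S; N -> id | A A | A | A id op | id op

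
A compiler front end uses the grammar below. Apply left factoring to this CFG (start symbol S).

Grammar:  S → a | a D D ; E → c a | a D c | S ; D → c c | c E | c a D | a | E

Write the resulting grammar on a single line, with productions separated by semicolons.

S has alternatives sharing prefix 'a': factor to S → a S' with S' → ε | D D.
D has alternatives sharing prefix 'c': factor to D → c D' with D' → c | E | a D.

S → a S'; E → c a | a D c | S; D → a | E | c D'; S' → ε | D D; D' → c | E | a D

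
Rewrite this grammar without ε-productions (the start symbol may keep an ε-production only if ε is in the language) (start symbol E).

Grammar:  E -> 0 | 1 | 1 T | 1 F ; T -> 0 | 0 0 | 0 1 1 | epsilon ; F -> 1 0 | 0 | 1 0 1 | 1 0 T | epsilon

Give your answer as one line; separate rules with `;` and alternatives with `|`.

Nullable nonterminals: {F, T}.
ε ∉ L(G), so no ε-production is kept.

E -> 0 | 1 | 1 T | 1 F; T -> 0 | 0 0 | 0 1 1; F -> 1 0 | 0 | 1 0 1 | 1 0 T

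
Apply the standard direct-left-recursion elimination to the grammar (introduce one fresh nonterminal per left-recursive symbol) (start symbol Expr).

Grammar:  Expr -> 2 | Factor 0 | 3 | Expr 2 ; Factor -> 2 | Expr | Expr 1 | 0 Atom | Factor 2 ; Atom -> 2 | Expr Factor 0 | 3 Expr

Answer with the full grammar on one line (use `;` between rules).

Left recursion appears on Expr, Factor.
For Expr: α = {2}, β = {2, Factor 0, 3}. Rewrite as Expr → β Expr1 and Expr1 → α Expr1 | ε.
For Factor: α = {2}, β = {2, Expr, Expr 1, 0 Atom}. Rewrite as Factor → β Factor1 and Factor1 → α Factor1 | ε.

Expr -> 2 Expr1 | Factor 0 Expr1 | 3 Expr1; Factor -> 2 Factor1 | Expr Factor1 | Expr 1 Factor1 | 0 Atom Factor1; Atom -> 2 | Expr Factor 0 | 3 Expr; Expr1 -> 2 Expr1 | ε; Factor1 -> 2 Factor1 | ε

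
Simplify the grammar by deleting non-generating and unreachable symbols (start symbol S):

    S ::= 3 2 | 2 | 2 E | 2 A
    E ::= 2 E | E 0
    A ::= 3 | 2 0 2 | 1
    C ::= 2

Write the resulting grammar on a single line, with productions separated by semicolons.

Generating nonterminals: {A, C, S}.
Reachable from S after that: {A, S}.
Removed useless symbols: {C, E} and every production mentioning them.

S ::= 3 2 | 2 | 2 A; A ::= 3 | 2 0 2 | 1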